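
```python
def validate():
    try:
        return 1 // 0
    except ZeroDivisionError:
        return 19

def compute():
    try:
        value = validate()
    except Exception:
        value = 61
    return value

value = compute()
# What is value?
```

Step-by-step execution trace:
1. `compute()` calls `validate()`.
2. In validate: `1 // 0` raises ZeroDivisionError; `except ZeroDivisionError` catches it → returns 19.
3. In compute: `value = validate()` → value = 19. No exception reaches compute.
4. `except Exception` is skipped; compute returns 19.
5. value = 19.
Result: 19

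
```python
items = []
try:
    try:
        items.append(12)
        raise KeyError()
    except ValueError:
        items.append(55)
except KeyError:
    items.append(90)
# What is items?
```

Step-by-step execution trace:
1. Inner try: `items.append(12)` → items = [12].
2. `raise KeyError()` raises KeyError.
3. Inner `except ValueError` does not match KeyError; exception propagates to outer try.
4. Outer `except KeyError` matches → `items.append(90)` → items = [12, 90].
Result: [12, 90]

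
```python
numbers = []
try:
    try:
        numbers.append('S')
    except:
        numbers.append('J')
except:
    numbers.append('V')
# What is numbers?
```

Step-by-step execution trace:
1. Inner try: `numbers.append('S')` → numbers = ['S']. No exception raised.
2. Inner `except` is skipped.
3. Inner try completes normally; outer `except` is skipped.
Result: ['S']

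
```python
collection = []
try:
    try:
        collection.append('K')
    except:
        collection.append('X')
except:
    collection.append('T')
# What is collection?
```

Step-by-step execution trace:
1. Inner try: `collection.append('K')` → collection = ['K']. No exception raised.
2. Inner `except` is skipped.
3. Inner try completes normally; outer `except` is skipped.
Result: ['K']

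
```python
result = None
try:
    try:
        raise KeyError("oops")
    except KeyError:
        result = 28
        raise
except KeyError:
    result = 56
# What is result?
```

Step-by-step execution trace:
1. Inner try: `raise KeyError("oops")` raises KeyError.
2. Inner `except KeyError` matches → result = 28.
3. bare `raise` re-raises the same KeyError.
4. Outer `except KeyError` matches → result = 56.
Result: 56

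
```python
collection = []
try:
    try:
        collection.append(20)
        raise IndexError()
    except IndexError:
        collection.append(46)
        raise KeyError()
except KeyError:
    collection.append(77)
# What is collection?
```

Step-by-step execution trace:
1. Inner try: `collection.append(20)` → collection = [20].
2. `raise IndexError()` raises IndexError.
3. Inner `except IndexError` matches → `collection.append(46)` → collection = [20, 46].
4. `raise KeyError()` raises KeyError; propagates to outer try.
5. Outer `except KeyError` matches → `collection.append(77)` → collection = [20, 46, 77].
Result: [20, 46, 77]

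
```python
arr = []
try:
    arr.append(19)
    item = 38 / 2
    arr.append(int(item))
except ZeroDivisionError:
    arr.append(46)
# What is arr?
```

Step-by-step execution trace:
1. try: `arr.append(19)` → arr = [19].
2. `item = 38 / 2` → item = 19.0. No exception raised.
3. `arr.append(int(item))` → arr = [19, 19].
4. `except ZeroDivisionError` is skipped (no exception was raised).
Result: [19, 19]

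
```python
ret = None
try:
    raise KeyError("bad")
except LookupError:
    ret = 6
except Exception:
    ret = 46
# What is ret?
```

Step-by-step execution trace:
1. `raise KeyError(...)` raises KeyError.
2. `except LookupError` matches (KeyError is a subclass of LookupError) → ret = 6.
3. `except Exception` is not reached.
Result: 6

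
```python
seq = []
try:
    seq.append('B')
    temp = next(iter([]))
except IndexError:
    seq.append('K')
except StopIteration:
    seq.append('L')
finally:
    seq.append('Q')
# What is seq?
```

Step-by-step execution trace:
1. try: `seq.append('B')` → seq = ['B'].
2. `temp = next(iter([]))` raises StopIteration.
3. `except IndexError` does not match StopIteration; skipped.
4. `except StopIteration` matches → `seq.append('L')` → seq = ['B', 'L'].
5. finally always runs: `seq.append('Q')` → seq = ['B', 'L', 'Q'].
Result: ['B', 'L', 'Q']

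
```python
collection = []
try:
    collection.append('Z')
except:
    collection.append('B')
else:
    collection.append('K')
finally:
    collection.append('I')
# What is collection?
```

Step-by-step execution trace:
1. try: `collection.append('Z')` → collection = ['Z']. No exception raised.
2. `except` is skipped.
3. `else` runs: `collection.append('K')` → collection = ['Z', 'K'].
4. `finally` always runs: `collection.append('I')` → collection = ['Z', 'K', 'I'].
Result: ['Z', 'K', 'I']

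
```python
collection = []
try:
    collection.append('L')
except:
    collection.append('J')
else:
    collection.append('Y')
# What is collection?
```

Step-by-step execution trace:
1. try: `collection.append('L')` → collection = ['L']. No exception raised.
2. `except` is skipped.
3. `else` runs (try completed without exception): `collection.append('Y')` → collection = ['L', 'Y'].
Result: ['L', 'Y']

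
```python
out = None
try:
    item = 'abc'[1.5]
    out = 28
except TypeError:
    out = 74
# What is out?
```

Step-by-step execution trace:
1. `item = 'abc'[1.5]` raises TypeError.
2. `out = 28` is not reached.
3. `except TypeError` matches → out = 74.
Result: 74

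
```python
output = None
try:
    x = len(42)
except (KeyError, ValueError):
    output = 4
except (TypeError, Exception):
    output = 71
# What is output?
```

Step-by-step execution trace:
1. `x = len(42)` raises TypeError.
2. `except (KeyError, ValueError)` does not match TypeError; skipped.
3. `except (TypeError, Exception)` matches (TypeError is in the tuple) → output = 71.
Result: 71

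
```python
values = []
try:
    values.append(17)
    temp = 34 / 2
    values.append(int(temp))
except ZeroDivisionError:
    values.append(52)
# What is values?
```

Step-by-step execution trace:
1. try: `values.append(17)` → values = [17].
2. `temp = 34 / 2` → temp = 17.0. No exception raised.
3. `values.append(int(temp))` → values = [17, 17].
4. `except ZeroDivisionError` is skipped (no exception was raised).
Result: [17, 17]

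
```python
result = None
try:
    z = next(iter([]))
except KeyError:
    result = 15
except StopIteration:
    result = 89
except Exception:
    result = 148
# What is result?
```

Step-by-step execution trace:
1. `z = next(iter([]))` raises StopIteration.
2. `except KeyError` does not match StopIteration; skipped.
3. `except StopIteration` matches → result = 89.
4. Remaining except clauses are skipped.
Result: 89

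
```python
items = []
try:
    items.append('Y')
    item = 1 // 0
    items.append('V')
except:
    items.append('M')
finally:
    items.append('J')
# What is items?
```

Step-by-step execution trace:
1. try: `items.append('Y')` → items = ['Y'].
2. `item = 1 // 0` raises ZeroDivisionError; `items.append('V')` is not reached.
3. bare `except` matches → `items.append('M')` → items = ['Y', 'M'].
4. finally always runs: `items.append('J')` → items = ['Y', 'M', 'J'].
Result: ['Y', 'M', 'J']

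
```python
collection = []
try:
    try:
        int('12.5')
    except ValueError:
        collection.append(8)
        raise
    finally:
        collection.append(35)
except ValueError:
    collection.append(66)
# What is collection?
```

Step-by-step execution trace:
1. Inner try: `int('12.5')` raises ValueError.
2. Inner `except ValueError` matches → `collection.append(8)` → collection = [8].
3. bare `raise` re-raises ValueError.
4. Inner `finally` runs during unwinding: `collection.append(35)` → collection = [8, 35].
5. Outer `except ValueError` matches → `collection.append(66)` → collection = [8, 35, 66].
Result: [8, 35, 66]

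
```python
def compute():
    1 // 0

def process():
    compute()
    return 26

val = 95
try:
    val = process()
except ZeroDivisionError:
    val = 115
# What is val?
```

Step-by-step execution trace:
1. val starts at 95.
2. try: `process()` calls `compute()`.
3. `compute()` evaluates `1 // 0`, which raises ZeroDivisionError; it propagates through process (uncaught).
4. `return 26` in process is not reached; the assignment to val does not complete.
5. `except ZeroDivisionError` matches → val = 115.
Result: 115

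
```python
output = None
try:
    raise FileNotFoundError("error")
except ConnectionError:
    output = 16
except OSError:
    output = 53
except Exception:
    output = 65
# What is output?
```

Step-by-step execution trace:
1. `raise FileNotFoundError(...)` raises FileNotFoundError.
2. `except ConnectionError` does not match (FileNotFoundError is not a subclass of ConnectionError); skipped.
3. `except OSError` matches (FileNotFoundError is a subclass of OSError) → output = 53.
4. `except Exception` is not reached.
Result: 53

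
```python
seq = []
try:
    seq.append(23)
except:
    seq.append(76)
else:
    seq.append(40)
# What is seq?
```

Step-by-step execution trace:
1. try: `seq.append(23)` → seq = [23]. No exception raised.
2. `except` is skipped.
3. `else` runs (try completed without exception): `seq.append(40)` → seq = [23, 40].
Result: [23, 40]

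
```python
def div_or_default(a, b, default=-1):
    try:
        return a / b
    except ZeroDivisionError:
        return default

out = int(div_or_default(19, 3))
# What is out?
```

Step-by-step execution trace:
1. `div_or_default(19, 3)` enters try: `return 19 / 3` → returns 6.333333333333333. No exception raised.
2. `except ZeroDivisionError` is skipped.
3. `int(6.333333333333333)` → 6 → out = 6.
Result: 6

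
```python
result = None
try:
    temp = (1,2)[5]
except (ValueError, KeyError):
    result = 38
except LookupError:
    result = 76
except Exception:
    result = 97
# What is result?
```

Step-by-step execution trace:
1. `temp = (1,2)[5]` raises IndexError.
2. `except (ValueError, KeyError)` does not match IndexError; skipped.
3. `except LookupError` matches (IndexError is a subclass of LookupError) → result = 76.
4. `except Exception` is not reached.
Result: 76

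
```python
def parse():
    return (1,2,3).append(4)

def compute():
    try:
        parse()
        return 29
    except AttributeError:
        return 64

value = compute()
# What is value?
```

Step-by-step execution trace:
1. `compute()` calls `parse()`.
2. `parse()` evaluates `(1,2,3).append(4)`, which raises AttributeError; it propagates to the caller.
3. `return 29` is not reached.
4. `except AttributeError` in compute matches → returns 64.
5. value = 64.
Result: 64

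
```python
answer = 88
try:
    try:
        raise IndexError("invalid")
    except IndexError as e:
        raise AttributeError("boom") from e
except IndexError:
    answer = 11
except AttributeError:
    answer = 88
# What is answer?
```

Step-by-step execution trace:
1. Inner try raises IndexError; inner `except IndexError as e` catches it.
2. `raise AttributeError(...) from e` raises AttributeError (IndexError is attached as __cause__, but only AttributeError is active).
3. Outer `except IndexError` does not match AttributeError; skipped.
4. Outer `except AttributeError` matches → answer = 88.
Result: 88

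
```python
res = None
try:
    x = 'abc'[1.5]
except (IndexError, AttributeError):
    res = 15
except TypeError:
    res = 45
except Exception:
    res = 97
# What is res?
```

Step-by-step execution trace:
1. `x = 'abc'[1.5]` raises TypeError.
2. `except (IndexError, AttributeError)` does not match TypeError; skipped.
3. `except TypeError` matches (exact type match) → res = 45.
4. `except Exception` is not reached.
Result: 45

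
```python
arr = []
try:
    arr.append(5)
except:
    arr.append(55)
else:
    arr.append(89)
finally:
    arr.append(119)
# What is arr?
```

Step-by-step execution trace:
1. try: `arr.append(5)` → arr = [5]. No exception raised.
2. `except` is skipped.
3. `else` runs: `arr.append(89)` → arr = [5, 89].
4. `finally` always runs: `arr.append(119)` → arr = [5, 89, 119].
Result: [5, 89, 119]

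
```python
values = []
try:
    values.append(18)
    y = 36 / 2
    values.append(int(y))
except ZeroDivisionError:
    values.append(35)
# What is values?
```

Step-by-step execution trace:
1. try: `values.append(18)` → values = [18].
2. `y = 36 / 2` → y = 18.0. No exception raised.
3. `values.append(int(y))` → values = [18, 18].
4. `except ZeroDivisionError` is skipped (no exception was raised).
Result: [18, 18]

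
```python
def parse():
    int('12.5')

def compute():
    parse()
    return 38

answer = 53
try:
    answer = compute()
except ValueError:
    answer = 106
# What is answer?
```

Step-by-step execution trace:
1. answer starts at 53.
2. try: `compute()` calls `parse()`.
3. `parse()` evaluates `int('12.5')`, which raises ValueError; it propagates through compute (uncaught).
4. `return 38` in compute is not reached; the assignment to answer does not complete.
5. `except ValueError` matches → answer = 106.
Result: 106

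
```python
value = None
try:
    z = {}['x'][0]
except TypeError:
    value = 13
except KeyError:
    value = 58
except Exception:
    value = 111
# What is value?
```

Step-by-step execution trace:
1. `z = {}['x'][0]` raises KeyError.
2. `except TypeError` does not match KeyError; skipped.
3. `except KeyError` matches → value = 58.
4. Remaining except clauses are skipped.
Result: 58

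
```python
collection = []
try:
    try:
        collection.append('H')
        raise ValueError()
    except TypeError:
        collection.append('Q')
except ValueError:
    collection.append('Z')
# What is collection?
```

Step-by-step execution trace:
1. Inner try: `collection.append('H')` → collection = ['H'].
2. `raise ValueError()` raises ValueError.
3. Inner `except TypeError` does not match ValueError; exception propagates to outer try.
4. Outer `except ValueError` matches → `collection.append('Z')` → collection = ['H', 'Z'].
Result: ['H', 'Z']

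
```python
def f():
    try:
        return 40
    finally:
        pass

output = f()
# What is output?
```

Step-by-step execution trace:
1. `f()` enters try: `return 40` sets pending return value 40.
2. Before returning, `finally: pass` runs (no effect).
3. f() returns 40 → output = 40.
Result: 40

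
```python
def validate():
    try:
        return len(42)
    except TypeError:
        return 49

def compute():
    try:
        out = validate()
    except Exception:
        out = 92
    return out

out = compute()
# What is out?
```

Step-by-step execution trace:
1. `compute()` calls `validate()`.
2. In validate: `len(42)` raises TypeError; `except TypeError` catches it → returns 49.
3. In compute: `out = validate()` → out = 49. No exception reaches compute.
4. `except Exception` is skipped; compute returns 49.
5. out = 49.
Result: 49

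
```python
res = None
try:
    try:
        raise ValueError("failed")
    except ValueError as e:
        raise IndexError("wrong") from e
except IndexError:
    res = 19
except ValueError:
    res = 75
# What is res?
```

Step-by-step execution trace:
1. Inner try raises ValueError; inner `except ValueError as e` catches it.
2. `raise IndexError(...) from e` raises IndexError (ValueError is attached as __cause__, but only IndexError is active).
3. Outer `except IndexError` matches → res = 19.
4. `except ValueError` is not reached.
Result: 19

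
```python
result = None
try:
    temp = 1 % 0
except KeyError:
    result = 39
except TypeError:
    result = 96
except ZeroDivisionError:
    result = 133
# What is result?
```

Step-by-step execution trace:
1. `temp = 1 % 0` raises ZeroDivisionError.
2. `except KeyError` does not match ZeroDivisionError; skipped.
3. `except TypeError` does not match ZeroDivisionError; skipped.
4. `except ZeroDivisionError` matches → result = 133.
Result: 133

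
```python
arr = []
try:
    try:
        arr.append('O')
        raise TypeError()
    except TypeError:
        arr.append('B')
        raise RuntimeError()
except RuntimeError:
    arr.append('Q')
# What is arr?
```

Step-by-step execution trace:
1. Inner try: `arr.append('O')` → arr = ['O'].
2. `raise TypeError()` raises TypeError.
3. Inner `except TypeError` matches → `arr.append('B')` → arr = ['O', 'B'].
4. `raise RuntimeError()` raises RuntimeError; propagates to outer try.
5. Outer `except RuntimeError` matches → `arr.append('Q')` → arr = ['O', 'B', 'Q'].
Result: ['O', 'B', 'Q']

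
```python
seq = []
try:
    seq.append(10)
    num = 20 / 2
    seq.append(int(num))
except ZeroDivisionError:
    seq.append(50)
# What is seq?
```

Step-by-step execution trace:
1. try: `seq.append(10)` → seq = [10].
2. `num = 20 / 2` → num = 10.0. No exception raised.
3. `seq.append(int(num))` → seq = [10, 10].
4. `except ZeroDivisionError` is skipped (no exception was raised).
Result: [10, 10]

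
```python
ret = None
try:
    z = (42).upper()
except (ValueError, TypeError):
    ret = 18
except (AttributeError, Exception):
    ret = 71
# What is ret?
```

Step-by-step execution trace:
1. `z = (42).upper()` raises AttributeError.
2. `except (ValueError, TypeError)` does not match AttributeError; skipped.
3. `except (AttributeError, Exception)` matches (AttributeError is in the tuple) → ret = 71.
Result: 71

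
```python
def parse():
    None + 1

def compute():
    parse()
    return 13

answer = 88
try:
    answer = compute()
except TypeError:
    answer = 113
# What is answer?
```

Step-by-step execution trace:
1. answer starts at 88.
2. try: `compute()` calls `parse()`.
3. `parse()` evaluates `None + 1`, which raises TypeError; it propagates through compute (uncaught).
4. `return 13` in compute is not reached; the assignment to answer does not complete.
5. `except TypeError` matches → answer = 113.
Result: 113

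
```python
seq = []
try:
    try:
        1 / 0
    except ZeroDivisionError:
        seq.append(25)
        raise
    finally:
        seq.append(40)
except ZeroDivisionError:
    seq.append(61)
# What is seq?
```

Step-by-step execution trace:
1. Inner try: `1 / 0` raises ZeroDivisionError.
2. Inner `except ZeroDivisionError` matches → `seq.append(25)` → seq = [25].
3. bare `raise` re-raises ZeroDivisionError.
4. Inner `finally` runs during unwinding: `seq.append(40)` → seq = [25, 40].
5. Outer `except ZeroDivisionError` matches → `seq.append(61)` → seq = [25, 40, 61].
Result: [25, 40, 61]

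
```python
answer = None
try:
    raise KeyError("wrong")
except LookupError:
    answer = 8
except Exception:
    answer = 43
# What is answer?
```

Step-by-step execution trace:
1. `raise KeyError(...)` raises KeyError.
2. `except LookupError` matches (KeyError is a subclass of LookupError) → answer = 8.
3. `except Exception` is not reached.
Result: 8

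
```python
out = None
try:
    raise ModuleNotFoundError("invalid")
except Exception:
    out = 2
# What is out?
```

Step-by-step execution trace:
1. `raise ModuleNotFoundError(...)` raises ModuleNotFoundError.
2. `except Exception` matches (ModuleNotFoundError is a subclass of Exception) → out = 2.
Result: 2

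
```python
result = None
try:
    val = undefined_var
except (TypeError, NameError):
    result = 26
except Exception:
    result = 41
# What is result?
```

Step-by-step execution trace:
1. `val = undefined_var` raises NameError.
2. `except (TypeError, NameError)` matches (NameError is in the tuple) → result = 26.
3. `except Exception` is not reached.
Result: 26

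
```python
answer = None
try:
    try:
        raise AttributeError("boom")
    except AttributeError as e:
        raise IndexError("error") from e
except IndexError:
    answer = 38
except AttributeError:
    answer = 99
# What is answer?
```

Step-by-step execution trace:
1. Inner try raises AttributeError; inner `except AttributeError as e` catches it.
2. `raise IndexError(...) from e` raises IndexError (AttributeError is attached as __cause__, but only IndexError is active).
3. Outer `except IndexError` matches → answer = 38.
4. `except AttributeError` is not reached.
Result: 38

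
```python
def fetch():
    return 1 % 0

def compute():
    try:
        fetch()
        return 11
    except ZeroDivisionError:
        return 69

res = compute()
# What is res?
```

Step-by-step execution trace:
1. `compute()` calls `fetch()`.
2. `fetch()` evaluates `1 % 0`, which raises ZeroDivisionError; it propagates to the caller.
3. `return 11` is not reached.
4. `except ZeroDivisionError` in compute matches → returns 69.
5. res = 69.
Result: 69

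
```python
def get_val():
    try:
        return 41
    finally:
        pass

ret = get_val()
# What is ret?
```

Step-by-step execution trace:
1. `get_val()` enters try: `return 41` sets pending return value 41.
2. Before returning, `finally: pass` runs (no effect).
3. get_val() returns 41 → ret = 41.
Result: 41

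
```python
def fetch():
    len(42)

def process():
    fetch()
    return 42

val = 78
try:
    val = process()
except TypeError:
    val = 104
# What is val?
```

Step-by-step execution trace:
1. val starts at 78.
2. try: `process()` calls `fetch()`.
3. `fetch()` evaluates `len(42)`, which raises TypeError; it propagates through process (uncaught).
4. `return 42` in process is not reached; the assignment to val does not complete.
5. `except TypeError` matches → val = 104.
Result: 104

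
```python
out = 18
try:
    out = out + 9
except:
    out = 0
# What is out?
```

Step-by-step execution trace:
1. out starts at 18.
2. try: `out = out + 9` → out = 27. No exception raised.
3. `except` is skipped.
Result: 27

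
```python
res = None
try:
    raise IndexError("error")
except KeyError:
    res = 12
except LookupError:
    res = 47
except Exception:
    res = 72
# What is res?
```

Step-by-step execution trace:
1. `raise IndexError(...)` raises IndexError.
2. `except KeyError` does not match (IndexError is not a subclass of KeyError); skipped.
3. `except LookupError` matches (IndexError is a subclass of LookupError) → res = 47.
4. `except Exception` is not reached.
Result: 47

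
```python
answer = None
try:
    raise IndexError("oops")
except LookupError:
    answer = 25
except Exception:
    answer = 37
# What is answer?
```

Step-by-step execution trace:
1. `raise IndexError(...)` raises IndexError.
2. `except LookupError` matches (IndexError is a subclass of LookupError) → answer = 25.
3. `except Exception` is not reached.
Result: 25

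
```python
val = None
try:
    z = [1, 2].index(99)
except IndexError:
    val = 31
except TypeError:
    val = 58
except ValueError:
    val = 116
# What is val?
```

Step-by-step execution trace:
1. `z = [1, 2].index(99)` raises ValueError.
2. `except IndexError` does not match ValueError; skipped.
3. `except TypeError` does not match ValueError; skipped.
4. `except ValueError` matches → val = 116.
Result: 116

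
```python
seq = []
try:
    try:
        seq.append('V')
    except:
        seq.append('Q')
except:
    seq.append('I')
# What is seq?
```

Step-by-step execution trace:
1. Inner try: `seq.append('V')` → seq = ['V']. No exception raised.
2. Inner `except` is skipped.
3. Inner try completes normally; outer `except` is skipped.
Result: ['V']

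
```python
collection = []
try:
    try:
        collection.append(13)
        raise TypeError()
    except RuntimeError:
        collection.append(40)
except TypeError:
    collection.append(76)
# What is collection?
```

Step-by-step execution trace:
1. Inner try: `collection.append(13)` → collection = [13].
2. `raise TypeError()` raises TypeError.
3. Inner `except RuntimeError` does not match TypeError; exception propagates to outer try.
4. Outer `except TypeError` matches → `collection.append(76)` → collection = [13, 76].
Result: [13, 76]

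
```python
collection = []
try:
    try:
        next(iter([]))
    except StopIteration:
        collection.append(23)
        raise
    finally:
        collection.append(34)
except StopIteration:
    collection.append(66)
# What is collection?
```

Step-by-step execution trace:
1. Inner try: `next(iter([]))` raises StopIteration.
2. Inner `except StopIteration` matches → `collection.append(23)` → collection = [23].
3. bare `raise` re-raises StopIteration.
4. Inner `finally` runs during unwinding: `collection.append(34)` → collection = [23, 34].
5. Outer `except StopIteration` matches → `collection.append(66)` → collection = [23, 34, 66].
Result: [23, 34, 66]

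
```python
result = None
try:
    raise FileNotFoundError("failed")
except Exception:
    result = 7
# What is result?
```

Step-by-step execution trace:
1. `raise FileNotFoundError(...)` raises FileNotFoundError.
2. `except Exception` matches (FileNotFoundError is a subclass of Exception) → result = 7.
Result: 7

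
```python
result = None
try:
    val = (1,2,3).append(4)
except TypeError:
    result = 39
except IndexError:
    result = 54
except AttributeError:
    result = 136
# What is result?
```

Step-by-step execution trace:
1. `val = (1,2,3).append(4)` raises AttributeError.
2. `except TypeError` does not match AttributeError; skipped.
3. `except IndexError` does not match AttributeError; skipped.
4. `except AttributeError` matches → result = 136.
Result: 136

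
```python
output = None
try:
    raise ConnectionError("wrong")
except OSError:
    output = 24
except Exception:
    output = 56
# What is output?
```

Step-by-step execution trace:
1. `raise ConnectionError(...)` raises ConnectionError.
2. `except OSError` matches (ConnectionError is a subclass of OSError) → output = 24.
3. `except Exception` is not reached.
Result: 24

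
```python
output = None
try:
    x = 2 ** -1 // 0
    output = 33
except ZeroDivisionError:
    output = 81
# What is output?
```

Step-by-step execution trace:
1. `x = 2 ** -1 // 0` raises ZeroDivisionError.
2. `output = 33` is not reached.
3. `except ZeroDivisionError` matches → output = 81.
Result: 81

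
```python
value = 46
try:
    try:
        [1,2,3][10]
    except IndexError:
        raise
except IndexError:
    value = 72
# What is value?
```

Step-by-step execution trace:
1. Inner try: `[1,2,3][10]` raises IndexError.
2. Inner `except IndexError` matches; bare `raise` re-raises the same IndexError.
3. Outer `except IndexError` matches → value = 72.
Result: 72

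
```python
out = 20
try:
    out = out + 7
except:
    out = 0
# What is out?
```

Step-by-step execution trace:
1. out starts at 20.
2. try: `out = out + 7` → out = 27. No exception raised.
3. `except` is skipped.
Result: 27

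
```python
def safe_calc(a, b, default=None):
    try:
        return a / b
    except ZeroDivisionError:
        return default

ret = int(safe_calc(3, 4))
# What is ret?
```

Step-by-step execution trace:
1. `safe_calc(3, 4)` enters try: `return 3 / 4` → returns 0.75. No exception raised.
2. `except ZeroDivisionError` is skipped.
3. `int(0.75)` → 0 → ret = 0.
Result: 0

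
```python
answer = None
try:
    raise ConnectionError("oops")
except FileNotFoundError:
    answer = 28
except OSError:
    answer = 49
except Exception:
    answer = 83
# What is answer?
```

Step-by-step execution trace:
1. `raise ConnectionError(...)` raises ConnectionError.
2. `except FileNotFoundError` does not match (ConnectionError is not a subclass of FileNotFoundError); skipped.
3. `except OSError` matches (ConnectionError is a subclass of OSError) → answer = 49.
4. `except Exception` is not reached.
Result: 49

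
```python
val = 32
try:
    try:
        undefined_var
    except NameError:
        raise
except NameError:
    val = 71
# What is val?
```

Step-by-step execution trace:
1. Inner try: `undefined_var` raises NameError.
2. Inner `except NameError` matches; bare `raise` re-raises the same NameError.
3. Outer `except NameError` matches → val = 71.
Result: 71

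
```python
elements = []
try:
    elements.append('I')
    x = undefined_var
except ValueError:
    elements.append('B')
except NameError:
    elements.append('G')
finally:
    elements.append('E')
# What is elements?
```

Step-by-step execution trace:
1. try: `elements.append('I')` → elements = ['I'].
2. `x = undefined_var` raises NameError.
3. `except ValueError` does not match NameError; skipped.
4. `except NameError` matches → `elements.append('G')` → elements = ['I', 'G'].
5. finally always runs: `elements.append('E')` → elements = ['I', 'G', 'E'].
Result: ['I', 'G', 'E']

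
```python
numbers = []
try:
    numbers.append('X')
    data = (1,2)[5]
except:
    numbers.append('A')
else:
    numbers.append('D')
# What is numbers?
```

Step-by-step execution trace:
1. try: `numbers.append('X')` → numbers = ['X'].
2. `data = (1,2)[5]` raises IndexError.
3. bare `except` matches → `numbers.append('A')` → numbers = ['X', 'A'].
4. `else` is skipped (an exception was raised).
Result: ['X', 'A']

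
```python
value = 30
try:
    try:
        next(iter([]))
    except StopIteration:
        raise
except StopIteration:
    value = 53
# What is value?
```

Step-by-step execution trace:
1. Inner try: `next(iter([]))` raises StopIteration.
2. Inner `except StopIteration` matches; bare `raise` re-raises the same StopIteration.
3. Outer `except StopIteration` matches → value = 53.
Result: 53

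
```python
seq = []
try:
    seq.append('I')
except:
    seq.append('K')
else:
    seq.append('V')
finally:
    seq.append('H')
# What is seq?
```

Step-by-step execution trace:
1. try: `seq.append('I')` → seq = ['I']. No exception raised.
2. `except` is skipped.
3. `else` runs: `seq.append('V')` → seq = ['I', 'V'].
4. `finally` always runs: `seq.append('H')` → seq = ['I', 'V', 'H'].
Result: ['I', 'V', 'H']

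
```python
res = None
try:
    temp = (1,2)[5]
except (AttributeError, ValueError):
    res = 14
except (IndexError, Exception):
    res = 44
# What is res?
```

Step-by-step execution trace:
1. `temp = (1,2)[5]` raises IndexError.
2. `except (AttributeError, ValueError)` does not match IndexError; skipped.
3. `except (IndexError, Exception)` matches (IndexError is in the tuple) → res = 44.
Result: 44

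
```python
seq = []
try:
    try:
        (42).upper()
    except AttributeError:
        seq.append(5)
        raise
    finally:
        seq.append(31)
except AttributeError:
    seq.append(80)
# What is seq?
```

Step-by-step execution trace:
1. Inner try: `(42).upper()` raises AttributeError.
2. Inner `except AttributeError` matches → `seq.append(5)` → seq = [5].
3. bare `raise` re-raises AttributeError.
4. Inner `finally` runs during unwinding: `seq.append(31)` → seq = [5, 31].
5. Outer `except AttributeError` matches → `seq.append(80)` → seq = [5, 31, 80].
Result: [5, 31, 80]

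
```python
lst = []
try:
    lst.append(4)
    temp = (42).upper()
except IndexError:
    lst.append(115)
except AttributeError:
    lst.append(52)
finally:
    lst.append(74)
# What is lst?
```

Step-by-step execution trace:
1. try: `lst.append(4)` → lst = [4].
2. `temp = (42).upper()` raises AttributeError.
3. `except IndexError` does not match AttributeError; skipped.
4. `except AttributeError` matches → `lst.append(52)` → lst = [4, 52].
5. finally always runs: `lst.append(74)` → lst = [4, 52, 74].
Result: [4, 52, 74]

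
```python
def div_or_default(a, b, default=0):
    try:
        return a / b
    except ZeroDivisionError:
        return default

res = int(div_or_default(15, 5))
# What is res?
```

Step-by-step execution trace:
1. `div_or_default(15, 5)` enters try: `return 15 / 5` → returns 3.0. No exception raised.
2. `except ZeroDivisionError` is skipped.
3. `int(3.0)` → 3 → res = 3.
Result: 3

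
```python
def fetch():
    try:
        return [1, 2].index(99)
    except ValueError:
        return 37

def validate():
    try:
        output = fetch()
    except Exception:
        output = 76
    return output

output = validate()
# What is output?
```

Step-by-step execution trace:
1. `validate()` calls `fetch()`.
2. In fetch: `[1, 2].index(99)` raises ValueError; `except ValueError` catches it → returns 37.
3. In validate: `output = fetch()` → output = 37. No exception reaches validate.
4. `except Exception` is skipped; validate returns 37.
5. output = 37.
Result: 37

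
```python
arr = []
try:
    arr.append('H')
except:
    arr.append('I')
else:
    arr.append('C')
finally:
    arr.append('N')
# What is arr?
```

Step-by-step execution trace:
1. try: `arr.append('H')` → arr = ['H']. No exception raised.
2. `except` is skipped.
3. `else` runs: `arr.append('C')` → arr = ['H', 'C'].
4. `finally` always runs: `arr.append('N')` → arr = ['H', 'C', 'N'].
Result: ['H', 'C', 'N']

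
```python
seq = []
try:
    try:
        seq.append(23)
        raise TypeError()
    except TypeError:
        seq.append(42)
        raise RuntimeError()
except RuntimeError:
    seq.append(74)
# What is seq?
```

Step-by-step execution trace:
1. Inner try: `seq.append(23)` → seq = [23].
2. `raise TypeError()` raises TypeError.
3. Inner `except TypeError` matches → `seq.append(42)` → seq = [23, 42].
4. `raise RuntimeError()` raises RuntimeError; propagates to outer try.
5. Outer `except RuntimeError` matches → `seq.append(74)` → seq = [23, 42, 74].
Result: [23, 42, 74]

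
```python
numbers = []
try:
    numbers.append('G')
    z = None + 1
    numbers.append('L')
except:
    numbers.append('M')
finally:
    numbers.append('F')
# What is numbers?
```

Step-by-step execution trace:
1. try: `numbers.append('G')` → numbers = ['G'].
2. `z = None + 1` raises TypeError; `numbers.append('L')` is not reached.
3. bare `except` matches → `numbers.append('M')` → numbers = ['G', 'M'].
4. finally always runs: `numbers.append('F')` → numbers = ['G', 'M', 'F'].
Result: ['G', 'M', 'F']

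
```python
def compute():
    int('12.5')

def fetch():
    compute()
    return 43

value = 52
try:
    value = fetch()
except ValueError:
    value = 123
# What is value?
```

Step-by-step execution trace:
1. value starts at 52.
2. try: `fetch()` calls `compute()`.
3. `compute()` evaluates `int('12.5')`, which raises ValueError; it propagates through fetch (uncaught).
4. `return 43` in fetch is not reached; the assignment to value does not complete.
5. `except ValueError` matches → value = 123.
Result: 123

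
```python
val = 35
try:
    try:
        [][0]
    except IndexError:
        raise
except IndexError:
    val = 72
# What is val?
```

Step-by-step execution trace:
1. Inner try: `[][0]` raises IndexError.
2. Inner `except IndexError` matches; bare `raise` re-raises the same IndexError.
3. Outer `except IndexError` matches → val = 72.
Result: 72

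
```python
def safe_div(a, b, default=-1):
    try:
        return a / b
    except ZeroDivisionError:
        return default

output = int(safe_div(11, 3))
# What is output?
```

Step-by-step execution trace:
1. `safe_div(11, 3)` enters try: `return 11 / 3` → returns 3.6666666666666665. No exception raised.
2. `except ZeroDivisionError` is skipped.
3. `int(3.6666666666666665)` → 3 → output = 3.
Result: 3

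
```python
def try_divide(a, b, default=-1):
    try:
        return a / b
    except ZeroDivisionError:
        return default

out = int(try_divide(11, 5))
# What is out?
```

Step-by-step execution trace:
1. `try_divide(11, 5)` enters try: `return 11 / 5` → returns 2.2. No exception raised.
2. `except ZeroDivisionError` is skipped.
3. `int(2.2)` → 2 → out = 2.
Result: 2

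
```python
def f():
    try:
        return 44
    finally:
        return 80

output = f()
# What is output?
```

Step-by-step execution trace:
1. `f()` enters try: `return 44` sets pending return value 44.
2. Before returning, `finally: return 80` runs and overrides the pending return.
3. f() returns 80 → output = 80.
Result: 80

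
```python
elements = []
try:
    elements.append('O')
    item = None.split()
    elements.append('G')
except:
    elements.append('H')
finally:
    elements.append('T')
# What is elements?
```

Step-by-step execution trace:
1. try: `elements.append('O')` → elements = ['O'].
2. `item = None.split()` raises AttributeError; `elements.append('G')` is not reached.
3. bare `except` matches → `elements.append('H')` → elements = ['O', 'H'].
4. finally always runs: `elements.append('T')` → elements = ['O', 'H', 'T'].
Result: ['O', 'H', 'T']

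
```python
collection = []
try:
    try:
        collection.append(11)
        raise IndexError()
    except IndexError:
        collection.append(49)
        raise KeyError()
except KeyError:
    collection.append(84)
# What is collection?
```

Step-by-step execution trace:
1. Inner try: `collection.append(11)` → collection = [11].
2. `raise IndexError()` raises IndexError.
3. Inner `except IndexError` matches → `collection.append(49)` → collection = [11, 49].
4. `raise KeyError()` raises KeyError; propagates to outer try.
5. Outer `except KeyError` matches → `collection.append(84)` → collection = [11, 49, 84].
Result: [11, 49, 84]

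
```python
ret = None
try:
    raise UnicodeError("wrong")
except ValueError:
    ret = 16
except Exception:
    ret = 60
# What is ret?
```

Step-by-step execution trace:
1. `raise UnicodeError(...)` raises UnicodeError.
2. `except ValueError` matches (UnicodeError is a subclass of ValueError) → ret = 16.
3. `except Exception` is not reached.
Result: 16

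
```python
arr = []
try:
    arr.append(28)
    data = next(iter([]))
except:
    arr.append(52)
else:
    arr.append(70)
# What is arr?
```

Step-by-step execution trace:
1. try: `arr.append(28)` → arr = [28].
2. `data = next(iter([]))` raises StopIteration.
3. bare `except` matches → `arr.append(52)` → arr = [28, 52].
4. `else` is skipped (an exception was raised).
Result: [28, 52]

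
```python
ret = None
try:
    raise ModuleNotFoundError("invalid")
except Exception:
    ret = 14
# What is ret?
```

Step-by-step execution trace:
1. `raise ModuleNotFoundError(...)` raises ModuleNotFoundError.
2. `except Exception` matches (ModuleNotFoundError is a subclass of Exception) → ret = 14.
Result: 14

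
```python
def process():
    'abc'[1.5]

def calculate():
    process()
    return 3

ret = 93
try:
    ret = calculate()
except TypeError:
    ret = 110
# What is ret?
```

Step-by-step execution trace:
1. ret starts at 93.
2. try: `calculate()` calls `process()`.
3. `process()` evaluates `'abc'[1.5]`, which raises TypeError; it propagates through calculate (uncaught).
4. `return 3` in calculate is not reached; the assignment to ret does not complete.
5. `except TypeError` matches → ret = 110.
Result: 110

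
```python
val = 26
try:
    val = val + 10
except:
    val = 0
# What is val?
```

Step-by-step execution trace:
1. val starts at 26.
2. try: `val = val + 10` → val = 36. No exception raised.
3. `except` is skipped.
Result: 36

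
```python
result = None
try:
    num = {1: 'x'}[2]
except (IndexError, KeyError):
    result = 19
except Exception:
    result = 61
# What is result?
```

Step-by-step execution trace:
1. `num = {1: 'x'}[2]` raises KeyError.
2. `except (IndexError, KeyError)` matches (KeyError is in the tuple) → result = 19.
3. `except Exception` is not reached.
Result: 19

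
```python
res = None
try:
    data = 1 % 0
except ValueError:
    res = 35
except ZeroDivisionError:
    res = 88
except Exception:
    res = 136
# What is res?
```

Step-by-step execution trace:
1. `data = 1 % 0` raises ZeroDivisionError.
2. `except ValueError` does not match ZeroDivisionError; skipped.
3. `except ZeroDivisionError` matches → res = 88.
4. Remaining except clauses are skipped.
Result: 88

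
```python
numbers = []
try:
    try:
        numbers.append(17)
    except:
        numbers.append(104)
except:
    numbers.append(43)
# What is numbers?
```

Step-by-step execution trace:
1. Inner try: `numbers.append(17)` → numbers = [17]. No exception raised.
2. Inner `except` is skipped.
3. Inner try completes normally; outer `except` is skipped.
Result: [17]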